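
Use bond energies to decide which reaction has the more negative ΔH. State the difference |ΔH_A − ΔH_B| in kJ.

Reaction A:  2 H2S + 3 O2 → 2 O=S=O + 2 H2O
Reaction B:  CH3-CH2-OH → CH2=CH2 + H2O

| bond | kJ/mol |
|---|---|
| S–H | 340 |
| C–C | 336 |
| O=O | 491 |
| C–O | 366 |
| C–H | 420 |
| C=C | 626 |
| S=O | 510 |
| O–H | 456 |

Reaction A:
  Bonds broken (reactants):
    O=O: 3 × 491 = 1473
    S–H: 4 × 340 = 1360
    Σ(broken) = 2833 kJ
  Bonds formed (products):
    O–H: 4 × 456 = 1824
    S=O: 4 × 510 = 2040
    Σ(formed) = 3864 kJ
  ΔH_A = 2833 − 3864 = −1031 kJ
Reaction B:
  Bonds broken (reactants):
    C–C: 1 × 336 = 336
    C–H: 5 × 420 = 2100
    C–O: 1 × 366 = 366
    O–H: 1 × 456 = 456
    Σ(broken) = 3258 kJ
  Bonds formed (products):
    C–H: 4 × 420 = 1680
    C=C: 1 × 626 = 626
    O–H: 2 × 456 = 912
    Σ(formed) = 3218 kJ
  ΔH_B = 3258 − 3218 = +40 kJ
ΔH_A − ΔH_B = −1071 kJ, so reaction A has the more negative ΔH; |ΔH_A − ΔH_B| = 1071 kJ.

Reaction A, by 1071 kJ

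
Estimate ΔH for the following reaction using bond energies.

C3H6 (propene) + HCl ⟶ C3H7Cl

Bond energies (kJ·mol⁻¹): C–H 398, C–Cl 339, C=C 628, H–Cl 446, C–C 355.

Bonds broken (reactants):
  C–C: 1 × 355 = 355
  C–H: 6 × 398 = 2388
  C=C: 1 × 628 = 628
  H–Cl: 1 × 446 = 446
  Σ(broken) = 3817 kJ
Bonds formed (products):
  C–C: 2 × 355 = 710
  C–Cl: 1 × 339 = 339
  C–H: 7 × 398 = 2786
  Σ(formed) = 3835 kJ
ΔH = Σ(broken) − Σ(formed) = 3817 − 3835 = −18 kJ

ΔH ≈ −18 kJ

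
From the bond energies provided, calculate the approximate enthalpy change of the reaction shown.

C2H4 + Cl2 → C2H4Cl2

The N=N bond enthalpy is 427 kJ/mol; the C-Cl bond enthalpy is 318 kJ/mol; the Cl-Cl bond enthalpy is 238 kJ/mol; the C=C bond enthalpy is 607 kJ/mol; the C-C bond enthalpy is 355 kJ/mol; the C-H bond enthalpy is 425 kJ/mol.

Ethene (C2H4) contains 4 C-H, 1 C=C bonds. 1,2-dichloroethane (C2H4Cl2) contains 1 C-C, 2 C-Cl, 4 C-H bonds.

Bonds broken (reactants):
  C-H: 4 × 425 = 1700
  C=C: 1 × 607 = 607
  Cl-Cl: 1 × 238 = 238
  Σ(broken) = 2545 kJ
Bonds formed (products):
  C-C: 1 × 355 = 355
  C-Cl: 2 × 318 = 636
  C-H: 4 × 425 = 1700
  Σ(formed) = 2691 kJ
ΔH = Σ(broken) − Σ(formed) = 2545 − 2691 = −146 kJ

ΔH ≈ −146 kJ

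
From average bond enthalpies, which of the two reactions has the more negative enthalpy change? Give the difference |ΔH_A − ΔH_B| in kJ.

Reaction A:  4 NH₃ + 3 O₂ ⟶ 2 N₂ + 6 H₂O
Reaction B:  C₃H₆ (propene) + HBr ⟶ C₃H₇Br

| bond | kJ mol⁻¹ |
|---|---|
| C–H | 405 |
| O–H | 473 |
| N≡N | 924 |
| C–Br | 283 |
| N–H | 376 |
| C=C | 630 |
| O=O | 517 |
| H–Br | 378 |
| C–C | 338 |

Reaction A:
  Bonds broken (reactants):
    N–H: 12 × 376 = 4512
    O=O: 3 × 517 = 1551
    Σ(broken) = 6063 kJ
  Bonds formed (products):
    N≡N: 2 × 924 = 1848
    O–H: 12 × 473 = 5676
    Σ(formed) = 7524 kJ
  ΔH_A = 6063 − 7524 = −1461 kJ
Reaction B:
  Bonds broken (reactants):
    C–C: 1 × 338 = 338
    C–H: 6 × 405 = 2430
    C=C: 1 × 630 = 630
    H–Br: 1 × 378 = 378
    Σ(broken) = 3776 kJ
  Bonds formed (products):
    C–Br: 1 × 283 = 283
    C–C: 2 × 338 = 676
    C–H: 7 × 405 = 2835
    Σ(formed) = 3794 kJ
  ΔH_B = 3776 − 3794 = −18 kJ
ΔH_A − ΔH_B = −1443 kJ, so reaction A has the more negative ΔH; |ΔH_A − ΔH_B| = 1443 kJ.

Reaction A, by 1443 kJ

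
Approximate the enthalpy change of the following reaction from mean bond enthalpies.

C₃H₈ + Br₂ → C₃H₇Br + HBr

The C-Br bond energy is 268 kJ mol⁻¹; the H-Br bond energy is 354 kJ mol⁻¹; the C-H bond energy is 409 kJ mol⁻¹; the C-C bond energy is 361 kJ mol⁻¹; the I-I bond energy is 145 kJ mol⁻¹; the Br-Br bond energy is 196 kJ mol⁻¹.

ΔH ≈ −17 kJ

Bonds broken (reactants):
  Br-Br: 1 × 196 = 196
  C-C: 2 × 361 = 722
  C-H: 8 × 409 = 3272
  Σ(broken) = 4190 kJ
Bonds formed (products):
  C-Br: 1 × 268 = 268
  C-C: 2 × 361 = 722
  C-H: 7 × 409 = 2863
  H-Br: 1 × 354 = 354
  Σ(formed) = 4207 kJ
ΔH = Σ(broken) − Σ(formed) = 4190 − 4207 = −17 kJ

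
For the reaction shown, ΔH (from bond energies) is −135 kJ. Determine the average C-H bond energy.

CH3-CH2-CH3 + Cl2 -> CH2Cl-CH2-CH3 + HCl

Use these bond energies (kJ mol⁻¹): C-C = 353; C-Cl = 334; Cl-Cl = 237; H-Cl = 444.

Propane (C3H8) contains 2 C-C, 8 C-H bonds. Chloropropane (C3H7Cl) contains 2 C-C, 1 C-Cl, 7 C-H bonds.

Let D be the C-H bond energy.
Σ(broken) = 2×353 + 8×D + 1×237 = 943 + 8D
Σ(formed) = 2×353 + 1×334 + 7×D + 1×444 = 1484 + 7D
ΔH = Σ(broken) − Σ(formed) = (943 + 8D) − (1484 + 7D) = −541 + D
Setting this equal to −135 kJ gives D = 406 kJ/mol.

D(C-H) ≈ 406 kJ/mol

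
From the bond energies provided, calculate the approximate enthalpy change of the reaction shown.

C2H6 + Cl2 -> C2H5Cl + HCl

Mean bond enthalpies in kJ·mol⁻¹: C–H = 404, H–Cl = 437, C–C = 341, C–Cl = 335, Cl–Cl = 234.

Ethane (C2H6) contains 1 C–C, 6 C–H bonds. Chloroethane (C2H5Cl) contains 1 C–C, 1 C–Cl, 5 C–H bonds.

ΔH ≈ −134 kJ

Bonds broken (reactants):
  C–C: 1 × 341 = 341
  C–H: 6 × 404 = 2424
  Cl–Cl: 1 × 234 = 234
  Σ(broken) = 2999 kJ
Bonds formed (products):
  C–C: 1 × 341 = 341
  C–Cl: 1 × 335 = 335
  C–H: 5 × 404 = 2020
  H–Cl: 1 × 437 = 437
  Σ(formed) = 3133 kJ
ΔH = Σ(broken) − Σ(formed) = 2999 − 3133 = −134 kJ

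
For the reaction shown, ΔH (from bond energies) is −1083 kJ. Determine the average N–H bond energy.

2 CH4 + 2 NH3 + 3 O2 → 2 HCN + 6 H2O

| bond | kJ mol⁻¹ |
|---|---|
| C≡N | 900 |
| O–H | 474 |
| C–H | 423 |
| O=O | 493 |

Let D be the N–H bond energy.
Σ(broken) = 8×423 + 6×D + 3×493 = 4863 + 6D
Σ(formed) = 2×900 + 2×423 + 12×474 = 8334
ΔH = Σ(broken) − Σ(formed) = (4863 + 6D) − (8334) = −3471 + 6D
Setting this equal to −1083 kJ gives 6D = 2388, so D = 398 kJ/mol.

D(N–H) ≈ 398 kJ/mol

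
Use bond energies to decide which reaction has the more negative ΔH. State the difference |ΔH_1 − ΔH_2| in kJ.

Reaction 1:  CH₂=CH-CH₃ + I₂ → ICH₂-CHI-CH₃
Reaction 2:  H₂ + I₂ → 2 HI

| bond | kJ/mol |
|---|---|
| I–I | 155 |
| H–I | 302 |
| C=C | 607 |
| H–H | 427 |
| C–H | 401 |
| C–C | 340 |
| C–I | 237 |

Reaction 1, by 30 kJ

Reaction 1:
  Bonds broken (reactants):
    C–C: 1 × 340 = 340
    C–H: 6 × 401 = 2406
    C=C: 1 × 607 = 607
    I–I: 1 × 155 = 155
    Σ(broken) = 3508 kJ
  Bonds formed (products):
    C–C: 2 × 340 = 680
    C–H: 6 × 401 = 2406
    C–I: 2 × 237 = 474
    Σ(formed) = 3560 kJ
  ΔH_1 = 3508 − 3560 = −52 kJ
Reaction 2:
  Bonds broken (reactants):
    H–H: 1 × 427 = 427
    I–I: 1 × 155 = 155
    Σ(broken) = 582 kJ
  Bonds formed (products):
    H–I: 2 × 302 = 604
    Σ(formed) = 604 kJ
  ΔH_2 = 582 − 604 = −22 kJ
ΔH_1 − ΔH_2 = −30 kJ, so reaction 1 has the more negative ΔH; |ΔH_1 − ΔH_2| = 30 kJ.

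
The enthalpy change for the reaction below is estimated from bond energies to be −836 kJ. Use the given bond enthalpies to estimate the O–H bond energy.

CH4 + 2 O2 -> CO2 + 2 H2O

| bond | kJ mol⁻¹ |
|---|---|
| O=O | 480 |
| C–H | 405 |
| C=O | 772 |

D(O–H) ≈ 468 kJ/mol

Let D be the O–H bond energy.
Σ(broken) = 4×405 + 2×480 = 2580
Σ(formed) = 2×772 + 4×D = 1544 + 4D
ΔH = Σ(broken) − Σ(formed) = (2580) − (1544 + 4D) = +1036 − 4D
Setting this equal to −836 kJ gives 4D = 1872, so D = 468 kJ/mol.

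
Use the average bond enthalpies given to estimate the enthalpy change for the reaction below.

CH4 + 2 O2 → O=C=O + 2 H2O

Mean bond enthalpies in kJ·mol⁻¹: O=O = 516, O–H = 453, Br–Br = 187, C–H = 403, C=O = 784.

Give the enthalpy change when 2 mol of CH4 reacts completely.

Bonds broken (reactants):
  C–H: 4 × 403 = 1612
  O=O: 2 × 516 = 1032
  Σ(broken) = 2644 kJ
Bonds formed (products):
  C=O: 2 × 784 = 1568
  O–H: 4 × 453 = 1812
  Σ(formed) = 3380 kJ
ΔH = Σ(broken) − Σ(formed) = 2644 − 3380 = −736 kJ
For 2× the reaction as written: 2 × (−736) = −1472 kJ

ΔH = −1472 kJ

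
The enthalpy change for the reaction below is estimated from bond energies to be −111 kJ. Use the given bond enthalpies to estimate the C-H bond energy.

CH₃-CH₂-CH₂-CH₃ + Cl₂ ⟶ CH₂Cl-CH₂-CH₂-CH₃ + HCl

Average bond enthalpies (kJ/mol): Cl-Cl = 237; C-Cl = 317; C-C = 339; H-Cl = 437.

D(C-H) ≈ 406 kJ/mol

Let D be the C-H bond energy.
Σ(broken) = 3×339 + 10×D + 1×237 = 1254 + 10D
Σ(formed) = 3×339 + 1×317 + 9×D + 1×437 = 1771 + 9D
ΔH = Σ(broken) − Σ(formed) = (1254 + 10D) − (1771 + 9D) = −517 + D
Setting this equal to −111 kJ gives D = 406 kJ/mol.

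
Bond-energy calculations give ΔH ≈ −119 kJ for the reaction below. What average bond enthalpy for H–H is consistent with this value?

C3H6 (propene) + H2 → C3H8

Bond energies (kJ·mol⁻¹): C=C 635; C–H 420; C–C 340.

Let D be the H–H bond energy.
Σ(broken) = 1×340 + 6×420 + 1×635 + 1×D = 3495 + D
Σ(formed) = 2×340 + 8×420 = 4040
ΔH = Σ(broken) − Σ(formed) = (3495 + D) − (4040) = −545 + D
Setting this equal to −119 kJ gives D = 426 kJ/mol.

D(H–H) ≈ 426 kJ/mol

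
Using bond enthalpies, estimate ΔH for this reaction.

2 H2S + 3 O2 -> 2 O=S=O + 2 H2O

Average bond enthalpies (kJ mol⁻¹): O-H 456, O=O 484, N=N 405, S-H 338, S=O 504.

ΔH ≈ −1036 kJ

Bonds broken (reactants):
  O=O: 3 × 484 = 1452
  S-H: 4 × 338 = 1352
  Σ(broken) = 2804 kJ
Bonds formed (products):
  O-H: 4 × 456 = 1824
  S=O: 4 × 504 = 2016
  Σ(formed) = 3840 kJ
ΔH = Σ(broken) − Σ(formed) = 2804 − 3840 = −1036 kJ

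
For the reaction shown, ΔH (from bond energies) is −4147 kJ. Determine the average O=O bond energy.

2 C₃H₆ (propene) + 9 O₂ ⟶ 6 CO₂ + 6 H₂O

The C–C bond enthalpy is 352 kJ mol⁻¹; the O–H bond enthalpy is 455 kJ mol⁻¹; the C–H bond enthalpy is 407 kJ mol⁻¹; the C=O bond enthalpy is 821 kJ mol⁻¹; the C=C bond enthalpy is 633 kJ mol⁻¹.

Let D be the O=O bond energy.
Σ(broken) = 2×352 + 12×407 + 2×633 + 9×D = 6854 + 9D
Σ(formed) = 12×821 + 12×455 = 15312
ΔH = Σ(broken) − Σ(formed) = (6854 + 9D) − (15312) = −8458 + 9D
Setting this equal to −4147 kJ gives 9D = 4311, so D = 479 kJ/mol.

D(O=O) ≈ 479 kJ/mol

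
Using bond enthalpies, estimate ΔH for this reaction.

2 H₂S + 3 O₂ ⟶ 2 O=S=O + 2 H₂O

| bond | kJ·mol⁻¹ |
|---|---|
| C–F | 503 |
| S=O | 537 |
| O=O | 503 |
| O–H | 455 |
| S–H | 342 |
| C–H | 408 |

ΔH ≈ −1091 kJ

Bonds broken (reactants):
  O=O: 3 × 503 = 1509
  S–H: 4 × 342 = 1368
  Σ(broken) = 2877 kJ
Bonds formed (products):
  O–H: 4 × 455 = 1820
  S=O: 4 × 537 = 2148
  Σ(formed) = 3968 kJ
ΔH = Σ(broken) − Σ(formed) = 2877 − 3968 = −1091 kJ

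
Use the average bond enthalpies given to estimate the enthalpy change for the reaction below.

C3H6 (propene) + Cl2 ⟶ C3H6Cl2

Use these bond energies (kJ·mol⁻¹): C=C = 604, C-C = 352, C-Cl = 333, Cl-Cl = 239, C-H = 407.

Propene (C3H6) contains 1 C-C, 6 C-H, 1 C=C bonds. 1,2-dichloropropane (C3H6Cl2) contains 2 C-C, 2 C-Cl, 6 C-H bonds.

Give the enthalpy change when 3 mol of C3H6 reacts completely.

ΔH = −525 kJ

Bonds broken (reactants):
  C-C: 1 × 352 = 352
  C-H: 6 × 407 = 2442
  C=C: 1 × 604 = 604
  Cl-Cl: 1 × 239 = 239
  Σ(broken) = 3637 kJ
Bonds formed (products):
  C-C: 2 × 352 = 704
  C-Cl: 2 × 333 = 666
  C-H: 6 × 407 = 2442
  Σ(formed) = 3812 kJ
ΔH = Σ(broken) − Σ(formed) = 3637 − 3812 = −175 kJ
For 3× the reaction as written: 3 × (−175) = −525 kJ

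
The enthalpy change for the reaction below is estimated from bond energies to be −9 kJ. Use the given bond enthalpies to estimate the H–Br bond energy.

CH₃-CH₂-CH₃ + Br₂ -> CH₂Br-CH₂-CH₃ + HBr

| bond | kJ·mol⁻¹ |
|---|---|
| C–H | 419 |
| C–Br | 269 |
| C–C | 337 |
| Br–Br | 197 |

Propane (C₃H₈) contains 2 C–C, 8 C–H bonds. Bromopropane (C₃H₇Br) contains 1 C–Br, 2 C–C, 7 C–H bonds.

D(H–Br) ≈ 356 kJ/mol

Let D be the H–Br bond energy.
Σ(broken) = 1×197 + 2×337 + 8×419 = 4223
Σ(formed) = 1×269 + 2×337 + 7×419 + 1×D = 3876 + D
ΔH = Σ(broken) − Σ(formed) = (4223) − (3876 + D) = +347 − D
Setting this equal to −9 kJ gives D = 356 kJ/mol.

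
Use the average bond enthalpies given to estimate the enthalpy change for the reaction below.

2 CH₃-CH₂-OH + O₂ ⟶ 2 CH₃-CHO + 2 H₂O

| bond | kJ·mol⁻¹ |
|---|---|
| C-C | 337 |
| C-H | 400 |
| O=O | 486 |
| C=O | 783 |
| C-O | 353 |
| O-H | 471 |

Bonds broken (reactants):
  C-C: 2 × 337 = 674
  C-H: 10 × 400 = 4000
  C-O: 2 × 353 = 706
  O-H: 2 × 471 = 942
  O=O: 1 × 486 = 486
  Σ(broken) = 6808 kJ
Bonds formed (products):
  C-C: 2 × 337 = 674
  C-H: 8 × 400 = 3200
  C=O: 2 × 783 = 1566
  O-H: 4 × 471 = 1884
  Σ(formed) = 7324 kJ
ΔH = Σ(broken) − Σ(formed) = 6808 − 7324 = −516 kJ

ΔH ≈ −516 kJ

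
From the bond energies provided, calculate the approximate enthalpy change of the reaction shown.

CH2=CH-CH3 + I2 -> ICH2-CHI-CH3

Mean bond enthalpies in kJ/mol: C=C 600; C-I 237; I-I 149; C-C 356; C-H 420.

ΔH ≈ −81 kJ

Bonds broken (reactants):
  C-C: 1 × 356 = 356
  C-H: 6 × 420 = 2520
  C=C: 1 × 600 = 600
  I-I: 1 × 149 = 149
  Σ(broken) = 3625 kJ
Bonds formed (products):
  C-C: 2 × 356 = 712
  C-H: 6 × 420 = 2520
  C-I: 2 × 237 = 474
  Σ(formed) = 3706 kJ
ΔH = Σ(broken) − Σ(formed) = 3625 − 3706 = −81 kJ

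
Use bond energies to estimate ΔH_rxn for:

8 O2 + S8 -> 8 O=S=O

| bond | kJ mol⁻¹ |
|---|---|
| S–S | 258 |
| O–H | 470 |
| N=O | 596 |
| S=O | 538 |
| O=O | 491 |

Bonds broken (reactants):
  O=O: 8 × 491 = 3928
  S–S: 8 × 258 = 2064
  Σ(broken) = 5992 kJ
Bonds formed (products):
  S=O: 16 × 538 = 8608
  Σ(formed) = 8608 kJ
ΔH = Σ(broken) − Σ(formed) = 5992 − 8608 = −2616 kJ

ΔH ≈ −2616 kJ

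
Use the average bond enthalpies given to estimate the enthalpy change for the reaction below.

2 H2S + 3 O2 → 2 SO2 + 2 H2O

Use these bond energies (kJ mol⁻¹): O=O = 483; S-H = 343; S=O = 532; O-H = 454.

ΔH ≈ −1123 kJ

Bonds broken (reactants):
  O=O: 3 × 483 = 1449
  S-H: 4 × 343 = 1372
  Σ(broken) = 2821 kJ
Bonds formed (products):
  O-H: 4 × 454 = 1816
  S=O: 4 × 532 = 2128
  Σ(formed) = 3944 kJ
ΔH = Σ(broken) − Σ(formed) = 2821 − 3944 = −1123 kJ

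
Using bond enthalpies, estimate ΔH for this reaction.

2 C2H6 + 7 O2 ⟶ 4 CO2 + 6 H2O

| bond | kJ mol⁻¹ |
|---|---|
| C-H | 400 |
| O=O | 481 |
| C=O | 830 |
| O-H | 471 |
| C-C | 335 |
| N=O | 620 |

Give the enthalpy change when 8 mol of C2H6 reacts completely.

ΔH = −13820 kJ

Bonds broken (reactants):
  C-C: 2 × 335 = 670
  C-H: 12 × 400 = 4800
  O=O: 7 × 481 = 3367
  Σ(broken) = 8837 kJ
Bonds formed (products):
  C=O: 8 × 830 = 6640
  O-H: 12 × 471 = 5652
  Σ(formed) = 12292 kJ
ΔH = Σ(broken) − Σ(formed) = 8837 − 12292 = −3455 kJ
For 4× the reaction as written: 4 × (−3455) = −13820 kJ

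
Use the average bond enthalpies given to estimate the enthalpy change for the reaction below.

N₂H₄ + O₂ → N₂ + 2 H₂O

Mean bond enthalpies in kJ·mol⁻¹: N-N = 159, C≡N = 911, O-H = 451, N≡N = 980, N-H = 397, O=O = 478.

ΔH ≈ −559 kJ

Bonds broken (reactants):
  N-H: 4 × 397 = 1588
  N-N: 1 × 159 = 159
  O=O: 1 × 478 = 478
  Σ(broken) = 2225 kJ
Bonds formed (products):
  N≡N: 1 × 980 = 980
  O-H: 4 × 451 = 1804
  Σ(formed) = 2784 kJ
ΔH = Σ(broken) − Σ(formed) = 2225 − 2784 = −559 kJ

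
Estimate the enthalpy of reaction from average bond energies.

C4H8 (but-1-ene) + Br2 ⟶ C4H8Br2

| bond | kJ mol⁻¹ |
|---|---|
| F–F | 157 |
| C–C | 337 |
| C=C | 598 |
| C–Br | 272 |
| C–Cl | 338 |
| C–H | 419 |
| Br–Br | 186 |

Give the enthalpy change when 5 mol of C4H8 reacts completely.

Bonds broken (reactants):
  Br–Br: 1 × 186 = 186
  C–C: 2 × 337 = 674
  C–H: 8 × 419 = 3352
  C=C: 1 × 598 = 598
  Σ(broken) = 4810 kJ
Bonds formed (products):
  C–Br: 2 × 272 = 544
  C–C: 3 × 337 = 1011
  C–H: 8 × 419 = 3352
  Σ(formed) = 4907 kJ
ΔH = Σ(broken) − Σ(formed) = 4810 − 4907 = −97 kJ
For 5× the reaction as written: 5 × (−97) = −485 kJ

ΔH = −485 kJ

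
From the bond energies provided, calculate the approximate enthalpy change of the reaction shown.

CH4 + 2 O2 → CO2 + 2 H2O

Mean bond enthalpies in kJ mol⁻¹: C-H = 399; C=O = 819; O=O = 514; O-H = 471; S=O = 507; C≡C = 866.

ΔH ≈ −898 kJ

Bonds broken (reactants):
  C-H: 4 × 399 = 1596
  O=O: 2 × 514 = 1028
  Σ(broken) = 2624 kJ
Bonds formed (products):
  C=O: 2 × 819 = 1638
  O-H: 4 × 471 = 1884
  Σ(formed) = 3522 kJ
ΔH = Σ(broken) − Σ(formed) = 2624 − 3522 = −898 kJ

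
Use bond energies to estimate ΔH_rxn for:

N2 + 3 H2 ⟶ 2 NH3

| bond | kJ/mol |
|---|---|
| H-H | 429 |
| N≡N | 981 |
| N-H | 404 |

Bonds broken (reactants):
  H-H: 3 × 429 = 1287
  N≡N: 1 × 981 = 981
  Σ(broken) = 2268 kJ
Bonds formed (products):
  N-H: 6 × 404 = 2424
  Σ(formed) = 2424 kJ
ΔH = Σ(broken) − Σ(formed) = 2268 − 2424 = −156 kJ

ΔH ≈ −156 kJ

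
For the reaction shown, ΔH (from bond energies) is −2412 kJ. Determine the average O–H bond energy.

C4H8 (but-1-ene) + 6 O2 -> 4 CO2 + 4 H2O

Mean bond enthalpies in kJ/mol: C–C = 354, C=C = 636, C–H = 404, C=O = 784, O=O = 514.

D(O–H) ≈ 475 kJ/mol

Let D be the O–H bond energy.
Σ(broken) = 2×354 + 8×404 + 1×636 + 6×514 = 7660
Σ(formed) = 8×784 + 8×D = 6272 + 8D
ΔH = Σ(broken) − Σ(formed) = (7660) − (6272 + 8D) = +1388 − 8D
Setting this equal to −2412 kJ gives 8D = 3800, so D = 475 kJ/mol.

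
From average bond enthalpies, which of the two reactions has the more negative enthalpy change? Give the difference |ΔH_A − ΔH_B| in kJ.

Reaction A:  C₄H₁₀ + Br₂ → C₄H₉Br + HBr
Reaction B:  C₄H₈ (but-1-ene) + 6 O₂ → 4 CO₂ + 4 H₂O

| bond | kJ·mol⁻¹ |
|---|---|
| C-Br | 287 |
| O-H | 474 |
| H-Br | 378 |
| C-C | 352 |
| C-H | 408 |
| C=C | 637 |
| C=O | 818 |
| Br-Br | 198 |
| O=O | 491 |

Reaction A:
  Bonds broken (reactants):
    Br-Br: 1 × 198 = 198
    C-C: 3 × 352 = 1056
    C-H: 10 × 408 = 4080
    Σ(broken) = 5334 kJ
  Bonds formed (products):
    C-Br: 1 × 287 = 287
    C-C: 3 × 352 = 1056
    C-H: 9 × 408 = 3672
    H-Br: 1 × 378 = 378
    Σ(formed) = 5393 kJ
  ΔH_A = 5334 − 5393 = −59 kJ
Reaction B:
  Bonds broken (reactants):
    C-C: 2 × 352 = 704
    C-H: 8 × 408 = 3264
    C=C: 1 × 637 = 637
    O=O: 6 × 491 = 2946
    Σ(broken) = 7551 kJ
  Bonds formed (products):
    C=O: 8 × 818 = 6544
    O-H: 8 × 474 = 3792
    Σ(formed) = 10336 kJ
  ΔH_B = 7551 − 10336 = −2785 kJ
ΔH_A − ΔH_B = +2726 kJ, so reaction B has the more negative ΔH; |ΔH_A − ΔH_B| = 2726 kJ.

Reaction B, by 2726 kJ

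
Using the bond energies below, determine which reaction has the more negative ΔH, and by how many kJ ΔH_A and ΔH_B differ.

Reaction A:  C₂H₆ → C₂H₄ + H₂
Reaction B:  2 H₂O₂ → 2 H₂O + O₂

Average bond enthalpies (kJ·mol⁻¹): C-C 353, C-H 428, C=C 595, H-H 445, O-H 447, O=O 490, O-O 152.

Reaction B, by 355 kJ

Reaction A:
  Bonds broken (reactants):
    C-C: 1 × 353 = 353
    C-H: 6 × 428 = 2568
    Σ(broken) = 2921 kJ
  Bonds formed (products):
    C-H: 4 × 428 = 1712
    C=C: 1 × 595 = 595
    H-H: 1 × 445 = 445
    Σ(formed) = 2752 kJ
  ΔH_A = 2921 − 2752 = +169 kJ
Reaction B:
  Bonds broken (reactants):
    O-H: 4 × 447 = 1788
    O-O: 2 × 152 = 304
    Σ(broken) = 2092 kJ
  Bonds formed (products):
    O-H: 4 × 447 = 1788
    O=O: 1 × 490 = 490
    Σ(formed) = 2278 kJ
  ΔH_B = 2092 − 2278 = −186 kJ
ΔH_A − ΔH_B = +355 kJ, so reaction B has the more negative ΔH; |ΔH_A − ΔH_B| = 355 kJ.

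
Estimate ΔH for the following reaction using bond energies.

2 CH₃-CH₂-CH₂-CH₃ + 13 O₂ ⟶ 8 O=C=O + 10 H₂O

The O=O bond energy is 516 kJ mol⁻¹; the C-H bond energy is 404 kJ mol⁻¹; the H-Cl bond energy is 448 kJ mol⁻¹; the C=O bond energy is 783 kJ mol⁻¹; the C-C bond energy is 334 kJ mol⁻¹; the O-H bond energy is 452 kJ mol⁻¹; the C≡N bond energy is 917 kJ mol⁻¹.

ΔH ≈ −4776 kJ

Bonds broken (reactants):
  C-C: 6 × 334 = 2004
  C-H: 20 × 404 = 8080
  O=O: 13 × 516 = 6708
  Σ(broken) = 16792 kJ
Bonds formed (products):
  C=O: 16 × 783 = 12528
  O-H: 20 × 452 = 9040
  Σ(formed) = 21568 kJ
ΔH = Σ(broken) − Σ(formed) = 16792 − 21568 = −4776 kJ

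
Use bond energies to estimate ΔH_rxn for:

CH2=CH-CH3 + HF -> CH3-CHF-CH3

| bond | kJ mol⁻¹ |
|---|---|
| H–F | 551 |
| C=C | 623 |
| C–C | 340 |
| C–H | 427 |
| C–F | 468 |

Bonds broken (reactants):
  C–C: 1 × 340 = 340
  C–H: 6 × 427 = 2562
  C=C: 1 × 623 = 623
  H–F: 1 × 551 = 551
  Σ(broken) = 4076 kJ
Bonds formed (products):
  C–C: 2 × 340 = 680
  C–F: 1 × 468 = 468
  C–H: 7 × 427 = 2989
  Σ(formed) = 4137 kJ
ΔH = Σ(broken) − Σ(formed) = 4076 − 4137 = −61 kJ

ΔH ≈ −61 kJ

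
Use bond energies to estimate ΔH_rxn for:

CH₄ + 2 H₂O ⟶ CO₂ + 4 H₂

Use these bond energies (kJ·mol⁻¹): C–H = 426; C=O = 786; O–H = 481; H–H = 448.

Bonds broken (reactants):
  C–H: 4 × 426 = 1704
  O–H: 4 × 481 = 1924
  Σ(broken) = 3628 kJ
Bonds formed (products):
  C=O: 2 × 786 = 1572
  H–H: 4 × 448 = 1792
  Σ(formed) = 3364 kJ
ΔH = Σ(broken) − Σ(formed) = 3628 − 3364 = +264 kJ

ΔH ≈ +264 kJ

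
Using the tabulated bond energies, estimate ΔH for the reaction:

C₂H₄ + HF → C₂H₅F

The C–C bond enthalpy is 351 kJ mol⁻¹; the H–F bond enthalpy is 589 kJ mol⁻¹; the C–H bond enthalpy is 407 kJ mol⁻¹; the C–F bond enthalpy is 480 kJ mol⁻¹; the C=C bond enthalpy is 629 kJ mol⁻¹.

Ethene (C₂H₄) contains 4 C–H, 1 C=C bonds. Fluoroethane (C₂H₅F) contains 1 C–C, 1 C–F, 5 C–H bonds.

ΔH ≈ −20 kJ

Bonds broken (reactants):
  C–H: 4 × 407 = 1628
  C=C: 1 × 629 = 629
  H–F: 1 × 589 = 589
  Σ(broken) = 2846 kJ
Bonds formed (products):
  C–C: 1 × 351 = 351
  C–F: 1 × 480 = 480
  C–H: 5 × 407 = 2035
  Σ(formed) = 2866 kJ
ΔH = Σ(broken) − Σ(formed) = 2846 − 2866 = −20 kJ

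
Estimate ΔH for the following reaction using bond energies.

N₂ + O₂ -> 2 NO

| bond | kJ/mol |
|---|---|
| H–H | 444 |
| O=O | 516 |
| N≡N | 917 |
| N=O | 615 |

ΔH ≈ +203 kJ

Bonds broken (reactants):
  N≡N: 1 × 917 = 917
  O=O: 1 × 516 = 516
  Σ(broken) = 1433 kJ
Bonds formed (products):
  N=O: 2 × 615 = 1230
  Σ(formed) = 1230 kJ
ΔH = Σ(broken) − Σ(formed) = 1433 − 1230 = +203 kJ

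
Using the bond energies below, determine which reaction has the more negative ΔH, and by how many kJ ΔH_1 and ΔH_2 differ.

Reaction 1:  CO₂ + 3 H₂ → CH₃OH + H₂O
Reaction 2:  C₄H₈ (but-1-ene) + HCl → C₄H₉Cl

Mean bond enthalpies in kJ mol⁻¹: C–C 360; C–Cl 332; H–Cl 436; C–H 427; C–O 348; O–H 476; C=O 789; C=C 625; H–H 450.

Reaction 1:
  Bonds broken (reactants):
    C=O: 2 × 789 = 1578
    H–H: 3 × 450 = 1350
    Σ(broken) = 2928 kJ
  Bonds formed (products):
    C–H: 3 × 427 = 1281
    C–O: 1 × 348 = 348
    O–H: 3 × 476 = 1428
    Σ(formed) = 3057 kJ
  ΔH_1 = 2928 − 3057 = −129 kJ
Reaction 2:
  Bonds broken (reactants):
    C–C: 2 × 360 = 720
    C–H: 8 × 427 = 3416
    C=C: 1 × 625 = 625
    H–Cl: 1 × 436 = 436
    Σ(broken) = 5197 kJ
  Bonds formed (products):
    C–C: 3 × 360 = 1080
    C–Cl: 1 × 332 = 332
    C–H: 9 × 427 = 3843
    Σ(formed) = 5255 kJ
  ΔH_2 = 5197 − 5255 = −58 kJ
ΔH_1 − ΔH_2 = −71 kJ, so reaction 1 has the more negative ΔH; |ΔH_1 − ΔH_2| = 71 kJ.

Reaction 1, by 71 kJ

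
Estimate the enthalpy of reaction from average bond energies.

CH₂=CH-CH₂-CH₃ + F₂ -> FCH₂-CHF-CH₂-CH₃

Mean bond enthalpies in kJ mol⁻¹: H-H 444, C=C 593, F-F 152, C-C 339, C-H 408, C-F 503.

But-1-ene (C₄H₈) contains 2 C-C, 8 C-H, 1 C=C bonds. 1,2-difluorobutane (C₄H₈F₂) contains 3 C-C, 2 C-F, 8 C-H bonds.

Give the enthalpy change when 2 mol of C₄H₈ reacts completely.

Bonds broken (reactants):
  C-C: 2 × 339 = 678
  C-H: 8 × 408 = 3264
  C=C: 1 × 593 = 593
  F-F: 1 × 152 = 152
  Σ(broken) = 4687 kJ
Bonds formed (products):
  C-C: 3 × 339 = 1017
  C-F: 2 × 503 = 1006
  C-H: 8 × 408 = 3264
  Σ(formed) = 5287 kJ
ΔH = Σ(broken) − Σ(formed) = 4687 − 5287 = −600 kJ
For 2× the reaction as written: 2 × (−600) = −1200 kJ

ΔH = −1200 kJ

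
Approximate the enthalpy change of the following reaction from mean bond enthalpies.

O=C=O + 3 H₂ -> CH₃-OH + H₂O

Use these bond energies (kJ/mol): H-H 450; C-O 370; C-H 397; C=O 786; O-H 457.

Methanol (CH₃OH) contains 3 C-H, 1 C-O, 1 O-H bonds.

ΔH ≈ −10 kJ

Bonds broken (reactants):
  C=O: 2 × 786 = 1572
  H-H: 3 × 450 = 1350
  Σ(broken) = 2922 kJ
Bonds formed (products):
  C-H: 3 × 397 = 1191
  C-O: 1 × 370 = 370
  O-H: 3 × 457 = 1371
  Σ(formed) = 2932 kJ
ΔH = Σ(broken) − Σ(formed) = 2922 − 2932 = −10 kJ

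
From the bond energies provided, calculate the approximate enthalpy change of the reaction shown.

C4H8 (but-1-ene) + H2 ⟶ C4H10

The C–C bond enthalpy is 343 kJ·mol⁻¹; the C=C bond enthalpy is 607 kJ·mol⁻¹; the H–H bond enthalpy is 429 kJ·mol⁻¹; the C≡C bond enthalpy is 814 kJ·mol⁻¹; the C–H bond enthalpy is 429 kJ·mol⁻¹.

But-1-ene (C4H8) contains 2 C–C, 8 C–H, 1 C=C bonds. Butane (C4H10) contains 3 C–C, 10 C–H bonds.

ΔH ≈ −165 kJ

Bonds broken (reactants):
  C–C: 2 × 343 = 686
  C–H: 8 × 429 = 3432
  C=C: 1 × 607 = 607
  H–H: 1 × 429 = 429
  Σ(broken) = 5154 kJ
Bonds formed (products):
  C–C: 3 × 343 = 1029
  C–H: 10 × 429 = 4290
  Σ(formed) = 5319 kJ
ΔH = Σ(broken) − Σ(formed) = 5154 − 5319 = −165 kJ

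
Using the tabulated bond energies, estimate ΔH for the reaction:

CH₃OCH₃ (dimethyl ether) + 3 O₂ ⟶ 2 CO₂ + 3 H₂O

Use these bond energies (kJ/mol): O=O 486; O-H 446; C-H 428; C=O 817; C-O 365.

Bonds broken (reactants):
  C-H: 6 × 428 = 2568
  C-O: 2 × 365 = 730
  O=O: 3 × 486 = 1458
  Σ(broken) = 4756 kJ
Bonds formed (products):
  C=O: 4 × 817 = 3268
  O-H: 6 × 446 = 2676
  Σ(formed) = 5944 kJ
ΔH = Σ(broken) − Σ(formed) = 4756 − 5944 = −1188 kJ

ΔH ≈ −1188 kJ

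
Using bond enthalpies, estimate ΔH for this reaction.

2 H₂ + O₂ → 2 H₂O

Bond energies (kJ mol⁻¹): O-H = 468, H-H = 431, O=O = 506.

ΔH ≈ −504 kJ

Bonds broken (reactants):
  H-H: 2 × 431 = 862
  O=O: 1 × 506 = 506
  Σ(broken) = 1368 kJ
Bonds formed (products):
  O-H: 4 × 468 = 1872
  Σ(formed) = 1872 kJ
ΔH = Σ(broken) − Σ(formed) = 1368 − 1872 = −504 kJ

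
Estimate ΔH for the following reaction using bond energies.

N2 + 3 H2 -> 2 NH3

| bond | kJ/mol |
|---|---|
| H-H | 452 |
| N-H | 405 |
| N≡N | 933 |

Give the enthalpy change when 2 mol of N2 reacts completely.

ΔH = −282 kJ

Bonds broken (reactants):
  H-H: 3 × 452 = 1356
  N≡N: 1 × 933 = 933
  Σ(broken) = 2289 kJ
Bonds formed (products):
  N-H: 6 × 405 = 2430
  Σ(formed) = 2430 kJ
ΔH = Σ(broken) − Σ(formed) = 2289 − 2430 = −141 kJ
For 2× the reaction as written: 2 × (−141) = −282 kJ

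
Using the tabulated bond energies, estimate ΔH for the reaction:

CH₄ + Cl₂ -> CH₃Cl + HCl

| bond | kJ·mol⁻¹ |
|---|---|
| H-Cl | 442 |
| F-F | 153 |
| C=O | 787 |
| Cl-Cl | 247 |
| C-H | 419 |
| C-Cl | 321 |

Bonds broken (reactants):
  C-H: 4 × 419 = 1676
  Cl-Cl: 1 × 247 = 247
  Σ(broken) = 1923 kJ
Bonds formed (products):
  C-Cl: 1 × 321 = 321
  C-H: 3 × 419 = 1257
  H-Cl: 1 × 442 = 442
  Σ(formed) = 2020 kJ
ΔH = Σ(broken) − Σ(formed) = 1923 − 2020 = −97 kJ

ΔH ≈ −97 kJ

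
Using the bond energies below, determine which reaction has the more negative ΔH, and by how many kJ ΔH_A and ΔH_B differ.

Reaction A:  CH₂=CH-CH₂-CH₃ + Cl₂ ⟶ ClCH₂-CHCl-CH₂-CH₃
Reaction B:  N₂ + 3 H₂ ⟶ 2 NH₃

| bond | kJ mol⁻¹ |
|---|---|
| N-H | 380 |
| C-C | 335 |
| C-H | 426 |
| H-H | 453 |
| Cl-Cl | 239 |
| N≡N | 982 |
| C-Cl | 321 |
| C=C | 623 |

Reaction A, by 176 kJ

Reaction A:
  Bonds broken (reactants):
    C-C: 2 × 335 = 670
    C-H: 8 × 426 = 3408
    C=C: 1 × 623 = 623
    Cl-Cl: 1 × 239 = 239
    Σ(broken) = 4940 kJ
  Bonds formed (products):
    C-C: 3 × 335 = 1005
    C-Cl: 2 × 321 = 642
    C-H: 8 × 426 = 3408
    Σ(formed) = 5055 kJ
  ΔH_A = 4940 − 5055 = −115 kJ
Reaction B:
  Bonds broken (reactants):
    H-H: 3 × 453 = 1359
    N≡N: 1 × 982 = 982
    Σ(broken) = 2341 kJ
  Bonds formed (products):
    N-H: 6 × 380 = 2280
    Σ(formed) = 2280 kJ
  ΔH_B = 2341 − 2280 = +61 kJ
ΔH_A − ΔH_B = −176 kJ, so reaction A has the more negative ΔH; |ΔH_A − ΔH_B| = 176 kJ.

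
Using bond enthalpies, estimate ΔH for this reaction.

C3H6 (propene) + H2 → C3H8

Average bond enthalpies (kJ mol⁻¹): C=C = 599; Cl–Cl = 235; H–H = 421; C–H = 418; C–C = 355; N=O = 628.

Bonds broken (reactants):
  C–C: 1 × 355 = 355
  C–H: 6 × 418 = 2508
  C=C: 1 × 599 = 599
  H–H: 1 × 421 = 421
  Σ(broken) = 3883 kJ
Bonds formed (products):
  C–C: 2 × 355 = 710
  C–H: 8 × 418 = 3344
  Σ(formed) = 4054 kJ
ΔH = Σ(broken) − Σ(formed) = 3883 − 4054 = −171 kJ

ΔH ≈ −171 kJ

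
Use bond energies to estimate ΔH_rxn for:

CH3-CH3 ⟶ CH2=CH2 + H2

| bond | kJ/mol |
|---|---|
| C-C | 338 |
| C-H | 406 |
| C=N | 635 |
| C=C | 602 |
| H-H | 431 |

ΔH ≈ +117 kJ

Bonds broken (reactants):
  C-C: 1 × 338 = 338
  C-H: 6 × 406 = 2436
  Σ(broken) = 2774 kJ
Bonds formed (products):
  C-H: 4 × 406 = 1624
  C=C: 1 × 602 = 602
  H-H: 1 × 431 = 431
  Σ(formed) = 2657 kJ
ΔH = Σ(broken) − Σ(formed) = 2774 − 2657 = +117 kJ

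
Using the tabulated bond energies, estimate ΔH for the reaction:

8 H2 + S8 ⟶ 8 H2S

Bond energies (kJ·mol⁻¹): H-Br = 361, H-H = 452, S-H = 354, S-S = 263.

ΔH ≈ +56 kJ

Bonds broken (reactants):
  H-H: 8 × 452 = 3616
  S-S: 8 × 263 = 2104
  Σ(broken) = 5720 kJ
Bonds formed (products):
  S-H: 16 × 354 = 5664
  Σ(formed) = 5664 kJ
ΔH = Σ(broken) − Σ(formed) = 5720 − 5664 = +56 kJ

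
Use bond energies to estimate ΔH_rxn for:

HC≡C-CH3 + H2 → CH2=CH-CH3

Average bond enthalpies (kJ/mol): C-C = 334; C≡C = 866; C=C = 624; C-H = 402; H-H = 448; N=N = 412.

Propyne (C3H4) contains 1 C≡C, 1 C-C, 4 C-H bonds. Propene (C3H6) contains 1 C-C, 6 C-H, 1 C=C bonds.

ΔH ≈ −114 kJ

Bonds broken (reactants):
  C≡C: 1 × 866 = 866
  C-C: 1 × 334 = 334
  C-H: 4 × 402 = 1608
  H-H: 1 × 448 = 448
  Σ(broken) = 3256 kJ
Bonds formed (products):
  C-C: 1 × 334 = 334
  C-H: 6 × 402 = 2412
  C=C: 1 × 624 = 624
  Σ(formed) = 3370 kJ
ΔH = Σ(broken) − Σ(formed) = 3256 − 3370 = −114 kJ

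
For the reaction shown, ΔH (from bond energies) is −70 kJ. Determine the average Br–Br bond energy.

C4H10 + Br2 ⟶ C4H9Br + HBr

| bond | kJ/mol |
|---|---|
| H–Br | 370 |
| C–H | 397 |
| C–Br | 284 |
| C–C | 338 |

Let D be the Br–Br bond energy.
Σ(broken) = 1×D + 3×338 + 10×397 = 4984 + D
Σ(formed) = 1×284 + 3×338 + 9×397 + 1×370 = 5241
ΔH = Σ(broken) − Σ(formed) = (4984 + D) − (5241) = −257 + D
Setting this equal to −70 kJ gives D = 187 kJ/mol.

D(Br–Br) ≈ 187 kJ/mol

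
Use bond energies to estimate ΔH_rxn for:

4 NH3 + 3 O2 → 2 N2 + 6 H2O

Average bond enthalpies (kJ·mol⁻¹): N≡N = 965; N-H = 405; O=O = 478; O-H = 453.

ΔH ≈ −1072 kJ

Bonds broken (reactants):
  N-H: 12 × 405 = 4860
  O=O: 3 × 478 = 1434
  Σ(broken) = 6294 kJ
Bonds formed (products):
  N≡N: 2 × 965 = 1930
  O-H: 12 × 453 = 5436
  Σ(formed) = 7366 kJ
ΔH = Σ(broken) − Σ(formed) = 6294 − 7366 = −1072 kJ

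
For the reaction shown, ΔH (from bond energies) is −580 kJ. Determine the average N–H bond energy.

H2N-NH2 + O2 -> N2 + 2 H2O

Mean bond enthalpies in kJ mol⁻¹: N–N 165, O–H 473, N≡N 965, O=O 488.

D(N–H) ≈ 406 kJ/mol

Let D be the N–H bond energy.
Σ(broken) = 4×D + 1×165 + 1×488 = 653 + 4D
Σ(formed) = 1×965 + 4×473 = 2857
ΔH = Σ(broken) − Σ(formed) = (653 + 4D) − (2857) = −2204 + 4D
Setting this equal to −580 kJ gives 4D = 1624, so D = 406 kJ/mol.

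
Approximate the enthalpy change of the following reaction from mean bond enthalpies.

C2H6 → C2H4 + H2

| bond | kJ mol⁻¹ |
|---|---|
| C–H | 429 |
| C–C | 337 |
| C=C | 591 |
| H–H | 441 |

ΔH ≈ +163 kJ

Bonds broken (reactants):
  C–C: 1 × 337 = 337
  C–H: 6 × 429 = 2574
  Σ(broken) = 2911 kJ
Bonds formed (products):
  C–H: 4 × 429 = 1716
  C=C: 1 × 591 = 591
  H–H: 1 × 441 = 441
  Σ(formed) = 2748 kJ
ΔH = Σ(broken) − Σ(formed) = 2911 − 2748 = +163 kJ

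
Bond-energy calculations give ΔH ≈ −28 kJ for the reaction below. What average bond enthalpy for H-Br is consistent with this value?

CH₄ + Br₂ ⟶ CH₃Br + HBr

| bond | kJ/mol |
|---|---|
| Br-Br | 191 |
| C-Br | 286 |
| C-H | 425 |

D(H-Br) ≈ 358 kJ/mol

Let D be the H-Br bond energy.
Σ(broken) = 1×191 + 4×425 = 1891
Σ(formed) = 1×286 + 3×425 + 1×D = 1561 + D
ΔH = Σ(broken) − Σ(formed) = (1891) − (1561 + D) = +330 − D
Setting this equal to −28 kJ gives D = 358 kJ/mol.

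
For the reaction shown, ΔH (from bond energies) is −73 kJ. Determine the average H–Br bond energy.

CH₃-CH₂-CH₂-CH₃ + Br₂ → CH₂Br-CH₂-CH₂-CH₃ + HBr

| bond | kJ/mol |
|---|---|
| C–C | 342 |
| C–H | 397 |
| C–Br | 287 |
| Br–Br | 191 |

D(H–Br) ≈ 374 kJ/mol

Let D be the H–Br bond energy.
Σ(broken) = 1×191 + 3×342 + 10×397 = 5187
Σ(formed) = 1×287 + 3×342 + 9×397 + 1×D = 4886 + D
ΔH = Σ(broken) − Σ(formed) = (5187) − (4886 + D) = +301 − D
Setting this equal to −73 kJ gives D = 374 kJ/mol.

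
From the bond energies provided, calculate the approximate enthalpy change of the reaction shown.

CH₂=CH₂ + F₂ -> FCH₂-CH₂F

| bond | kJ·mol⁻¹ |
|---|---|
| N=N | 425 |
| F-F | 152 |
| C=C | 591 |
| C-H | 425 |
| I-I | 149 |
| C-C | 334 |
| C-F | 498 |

Bonds broken (reactants):
  C-H: 4 × 425 = 1700
  C=C: 1 × 591 = 591
  F-F: 1 × 152 = 152
  Σ(broken) = 2443 kJ
Bonds formed (products):
  C-C: 1 × 334 = 334
  C-F: 2 × 498 = 996
  C-H: 4 × 425 = 1700
  Σ(formed) = 3030 kJ
ΔH = Σ(broken) − Σ(formed) = 2443 − 3030 = −587 kJ

ΔH ≈ −587 kJ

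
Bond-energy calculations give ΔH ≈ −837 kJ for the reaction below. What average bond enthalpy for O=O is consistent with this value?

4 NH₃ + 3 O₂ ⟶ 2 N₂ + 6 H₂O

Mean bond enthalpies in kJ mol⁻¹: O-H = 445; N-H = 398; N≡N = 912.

Let D be the O=O bond energy.
Σ(broken) = 12×398 + 3×D = 4776 + 3D
Σ(formed) = 2×912 + 12×445 = 7164
ΔH = Σ(broken) − Σ(formed) = (4776 + 3D) − (7164) = −2388 + 3D
Setting this equal to −837 kJ gives 3D = 1551, so D = 517 kJ/mol.

D(O=O) ≈ 517 kJ/mol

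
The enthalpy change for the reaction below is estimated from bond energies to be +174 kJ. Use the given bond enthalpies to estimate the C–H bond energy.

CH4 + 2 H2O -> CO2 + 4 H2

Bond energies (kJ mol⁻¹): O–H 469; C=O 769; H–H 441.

D(C–H) ≈ 400 kJ/mol

Let D be the C–H bond energy.
Σ(broken) = 4×D + 4×469 = 1876 + 4D
Σ(formed) = 2×769 + 4×441 = 3302
ΔH = Σ(broken) − Σ(formed) = (1876 + 4D) − (3302) = −1426 + 4D
Setting this equal to +174 kJ gives 4D = 1600, so D = 400 kJ/mol.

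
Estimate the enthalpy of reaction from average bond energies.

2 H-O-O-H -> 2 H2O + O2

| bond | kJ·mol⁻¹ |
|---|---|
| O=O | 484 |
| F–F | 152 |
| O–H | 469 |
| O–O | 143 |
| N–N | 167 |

Bonds broken (reactants):
  O–H: 4 × 469 = 1876
  O–O: 2 × 143 = 286
  Σ(broken) = 2162 kJ
Bonds formed (products):
  O–H: 4 × 469 = 1876
  O=O: 1 × 484 = 484
  Σ(formed) = 2360 kJ
ΔH = Σ(broken) − Σ(formed) = 2162 − 2360 = −198 kJ

ΔH ≈ −198 kJ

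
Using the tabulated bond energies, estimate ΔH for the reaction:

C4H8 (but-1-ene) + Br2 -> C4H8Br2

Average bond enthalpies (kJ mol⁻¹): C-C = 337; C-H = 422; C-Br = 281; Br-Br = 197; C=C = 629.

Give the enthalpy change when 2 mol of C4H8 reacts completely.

Bonds broken (reactants):
  Br-Br: 1 × 197 = 197
  C-C: 2 × 337 = 674
  C-H: 8 × 422 = 3376
  C=C: 1 × 629 = 629
  Σ(broken) = 4876 kJ
Bonds formed (products):
  C-Br: 2 × 281 = 562
  C-C: 3 × 337 = 1011
  C-H: 8 × 422 = 3376
  Σ(formed) = 4949 kJ
ΔH = Σ(broken) − Σ(formed) = 4876 − 4949 = −73 kJ
For 2× the reaction as written: 2 × (−73) = −146 kJ

ΔH = −146 kJ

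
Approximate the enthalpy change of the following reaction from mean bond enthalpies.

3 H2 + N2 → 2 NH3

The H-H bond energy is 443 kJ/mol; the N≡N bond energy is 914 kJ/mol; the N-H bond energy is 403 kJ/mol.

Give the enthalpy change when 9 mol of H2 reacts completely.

Bonds broken (reactants):
  H-H: 3 × 443 = 1329
  N≡N: 1 × 914 = 914
  Σ(broken) = 2243 kJ
Bonds formed (products):
  N-H: 6 × 403 = 2418
  Σ(formed) = 2418 kJ
ΔH = Σ(broken) − Σ(formed) = 2243 − 2418 = −175 kJ
For 3× the reaction as written: 3 × (−175) = −525 kJ

ΔH = −525 kJ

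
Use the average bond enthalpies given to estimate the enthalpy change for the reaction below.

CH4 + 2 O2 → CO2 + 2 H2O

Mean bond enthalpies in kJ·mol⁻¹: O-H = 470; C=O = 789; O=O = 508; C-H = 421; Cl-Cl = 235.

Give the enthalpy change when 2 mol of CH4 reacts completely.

Bonds broken (reactants):
  C-H: 4 × 421 = 1684
  O=O: 2 × 508 = 1016
  Σ(broken) = 2700 kJ
Bonds formed (products):
  C=O: 2 × 789 = 1578
  O-H: 4 × 470 = 1880
  Σ(formed) = 3458 kJ
ΔH = Σ(broken) − Σ(formed) = 2700 − 3458 = −758 kJ
For 2× the reaction as written: 2 × (−758) = −1516 kJ

ΔH = −1516 kJ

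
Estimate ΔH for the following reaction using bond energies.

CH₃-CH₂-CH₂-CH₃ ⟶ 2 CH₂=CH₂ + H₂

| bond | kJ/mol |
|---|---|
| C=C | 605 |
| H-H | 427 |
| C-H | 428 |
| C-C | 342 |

Bonds broken (reactants):
  C-C: 3 × 342 = 1026
  C-H: 10 × 428 = 4280
  Σ(broken) = 5306 kJ
Bonds formed (products):
  C-H: 8 × 428 = 3424
  C=C: 2 × 605 = 1210
  H-H: 1 × 427 = 427
  Σ(formed) = 5061 kJ
ΔH = Σ(broken) − Σ(formed) = 5306 − 5061 = +245 kJ

ΔH ≈ +245 kJ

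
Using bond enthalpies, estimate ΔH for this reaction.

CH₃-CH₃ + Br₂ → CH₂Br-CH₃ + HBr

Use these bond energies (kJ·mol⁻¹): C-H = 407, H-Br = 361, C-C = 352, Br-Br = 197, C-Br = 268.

Bonds broken (reactants):
  Br-Br: 1 × 197 = 197
  C-C: 1 × 352 = 352
  C-H: 6 × 407 = 2442
  Σ(broken) = 2991 kJ
Bonds formed (products):
  C-Br: 1 × 268 = 268
  C-C: 1 × 352 = 352
  C-H: 5 × 407 = 2035
  H-Br: 1 × 361 = 361
  Σ(formed) = 3016 kJ
ΔH = Σ(broken) − Σ(formed) = 2991 − 3016 = −25 kJ

ΔH ≈ −25 kJ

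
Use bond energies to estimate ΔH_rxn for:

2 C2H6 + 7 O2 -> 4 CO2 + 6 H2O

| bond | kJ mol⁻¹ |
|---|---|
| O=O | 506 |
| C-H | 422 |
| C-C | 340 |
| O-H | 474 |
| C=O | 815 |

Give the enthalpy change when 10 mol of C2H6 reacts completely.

ΔH = −14610 kJ

Bonds broken (reactants):
  C-C: 2 × 340 = 680
  C-H: 12 × 422 = 5064
  O=O: 7 × 506 = 3542
  Σ(broken) = 9286 kJ
Bonds formed (products):
  C=O: 8 × 815 = 6520
  O-H: 12 × 474 = 5688
  Σ(formed) = 12208 kJ
ΔH = Σ(broken) − Σ(formed) = 9286 − 12208 = −2922 kJ
For 5× the reaction as written: 5 × (−2922) = −14610 kJ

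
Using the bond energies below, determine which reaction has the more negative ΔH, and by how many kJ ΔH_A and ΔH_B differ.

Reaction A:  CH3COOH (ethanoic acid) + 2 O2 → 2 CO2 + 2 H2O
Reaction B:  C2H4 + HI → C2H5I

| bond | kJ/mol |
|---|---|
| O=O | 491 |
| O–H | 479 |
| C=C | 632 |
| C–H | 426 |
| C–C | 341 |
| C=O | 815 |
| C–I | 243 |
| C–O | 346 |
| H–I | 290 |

Reaction A, by 847 kJ

Reaction A:
  Bonds broken (reactants):
    C–C: 1 × 341 = 341
    C–H: 3 × 426 = 1278
    C–O: 1 × 346 = 346
    C=O: 1 × 815 = 815
    O–H: 1 × 479 = 479
    O=O: 2 × 491 = 982
    Σ(broken) = 4241 kJ
  Bonds formed (products):
    C=O: 4 × 815 = 3260
    O–H: 4 × 479 = 1916
    Σ(formed) = 5176 kJ
  ΔH_A = 4241 − 5176 = −935 kJ
Reaction B:
  Bonds broken (reactants):
    C–H: 4 × 426 = 1704
    C=C: 1 × 632 = 632
    H–I: 1 × 290 = 290
    Σ(broken) = 2626 kJ
  Bonds formed (products):
    C–C: 1 × 341 = 341
    C–H: 5 × 426 = 2130
    C–I: 1 × 243 = 243
    Σ(formed) = 2714 kJ
  ΔH_B = 2626 − 2714 = −88 kJ
ΔH_A − ΔH_B = −847 kJ, so reaction A has the more negative ΔH; |ΔH_A − ΔH_B| = 847 kJ.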